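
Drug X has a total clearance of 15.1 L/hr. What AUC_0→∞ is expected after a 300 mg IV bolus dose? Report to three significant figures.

AUC_0→∞ = Dose_iv / CL
        = 300 / 15.1 = 19.8675 mg/L·hr

AUC = 19.9 mg/L·hr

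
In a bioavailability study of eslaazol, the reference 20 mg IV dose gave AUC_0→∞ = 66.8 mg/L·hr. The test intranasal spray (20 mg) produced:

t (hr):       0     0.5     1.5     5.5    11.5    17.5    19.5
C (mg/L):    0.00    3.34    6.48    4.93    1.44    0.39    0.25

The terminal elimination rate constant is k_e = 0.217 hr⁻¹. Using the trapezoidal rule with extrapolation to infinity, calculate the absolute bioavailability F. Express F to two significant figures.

F = 0.82

Trapezoidal AUC_0→19.5 (intranasal spray):
  [0→0.5]: (0.00+3.34)/2 × 0.5 = 0.835
  [0.5→1.5]: (3.34+6.48)/2 × 1 = 4.91
  [1.5→5.5]: (6.48+4.93)/2 × 4 = 22.82
  [5.5→11.5]: (4.93+1.44)/2 × 6 = 19.11
  [11.5→17.5]: (1.44+0.39)/2 × 6 = 5.49
  [17.5→19.5]: (0.39+0.25)/2 × 2 = 0.64
  Sum = 53.805 mg/L·hr
Tail: C_last/k_e = 0.25/0.217 = 1.152
AUC_0→∞ (intranasal spray) = 53.805 + 1.152 = 54.957 mg/L·hr
F = (AUC_ev/D_ev)/(AUC_iv/D_iv) = (54.957/20)/(66.8/20) = 2.74785/3.34 = 0.8227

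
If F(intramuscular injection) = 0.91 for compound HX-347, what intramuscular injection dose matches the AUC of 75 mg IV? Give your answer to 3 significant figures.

For equal systemic exposure: F × D_ev = D_iv
D_ev = D_iv / F = 75 / 0.91 = 82.4176 mg

D_intramuscular = 82.4 mg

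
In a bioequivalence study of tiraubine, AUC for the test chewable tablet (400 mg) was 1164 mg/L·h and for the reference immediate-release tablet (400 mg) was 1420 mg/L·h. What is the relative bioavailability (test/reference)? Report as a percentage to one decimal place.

F_rel = 82.0%

F_rel = (AUC_test/D_test) / (AUC_ref/D_ref)
      = (1164/400) / (1420/400)
      = 2.91 / 3.55 = 0.8197 = 81.97%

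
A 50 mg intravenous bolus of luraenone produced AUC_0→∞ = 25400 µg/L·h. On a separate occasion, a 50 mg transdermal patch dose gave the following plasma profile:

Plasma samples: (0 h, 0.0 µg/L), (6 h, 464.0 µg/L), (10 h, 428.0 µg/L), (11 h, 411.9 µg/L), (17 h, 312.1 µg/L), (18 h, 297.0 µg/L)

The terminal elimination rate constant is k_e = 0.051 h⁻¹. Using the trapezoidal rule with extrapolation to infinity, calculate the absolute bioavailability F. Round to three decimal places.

Trapezoidal AUC_0→18 (transdermal patch):
  [0→6]: (0.0+464.0)/2 × 6 = 1392.0
  [6→10]: (464.0+428.0)/2 × 4 = 1784.0
  [10→11]: (428.0+411.9)/2 × 1 = 419.95
  [11→17]: (411.9+312.1)/2 × 6 = 2172.0
  [17→18]: (312.1+297.0)/2 × 1 = 304.55
  Sum = 6072.5 µg/L·h
Tail: C_last/k_e = 297.0/0.051 = 5823.529
AUC_0→∞ (transdermal patch) = 6072.5 + 5823.529 = 11896.029 µg/L·h
F = (AUC_ev/D_ev)/(AUC_iv/D_iv) = (11896.029/50)/(25400/50) = 237.92058/508 = 0.4683

F = 0.468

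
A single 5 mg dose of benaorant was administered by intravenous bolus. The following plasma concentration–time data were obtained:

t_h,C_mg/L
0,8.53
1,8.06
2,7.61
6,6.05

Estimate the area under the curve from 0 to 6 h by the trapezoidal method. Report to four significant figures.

AUC = 43.45 mg/L·h

Trapezoidal AUC_0→6:
  [0→1]: (8.53+8.06)/2 × 1 = 8.295
  [1→2]: (8.06+7.61)/2 × 1 = 7.835
  [2→6]: (7.61+6.05)/2 × 4 = 27.32
  Sum = 43.45 mg/L·h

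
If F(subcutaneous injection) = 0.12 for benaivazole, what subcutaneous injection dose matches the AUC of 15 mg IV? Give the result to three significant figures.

D_subcutaneous = 125 mg

For equal systemic exposure: F × D_ev = D_iv
D_ev = D_iv / F = 15 / 0.12 = 125 mg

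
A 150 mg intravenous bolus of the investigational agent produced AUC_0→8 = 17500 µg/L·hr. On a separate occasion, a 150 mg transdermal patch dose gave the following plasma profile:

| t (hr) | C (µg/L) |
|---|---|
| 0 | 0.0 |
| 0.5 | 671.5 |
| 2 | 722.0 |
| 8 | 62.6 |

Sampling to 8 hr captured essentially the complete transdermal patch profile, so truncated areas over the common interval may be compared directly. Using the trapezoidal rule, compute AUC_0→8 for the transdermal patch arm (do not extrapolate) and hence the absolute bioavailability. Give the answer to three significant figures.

F = 0.204

Trapezoidal AUC_0→8 (transdermal patch):
  [0→0.5]: (0.0+671.5)/2 × 0.5 = 167.875
  [0.5→2]: (671.5+722.0)/2 × 1.5 = 1045.125
  [2→8]: (722.0+62.6)/2 × 6 = 2353.8
  Sum = 3566.8 µg/L·hr
F = (AUC_ev/D_ev)/(AUC_iv/D_iv) = (3566.8/150)/(17500/150) = 23.7787/116.667 = 0.2038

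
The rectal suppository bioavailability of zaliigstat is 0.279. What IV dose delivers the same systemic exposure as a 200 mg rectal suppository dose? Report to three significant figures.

Systemic exposure from an extravascular dose = F × D_ev, so the equivalent IV dose is F × D_ev.
D_iv = F × D_ev = 0.279 × 200 = 55.8 mg

D_iv = 55.8 mg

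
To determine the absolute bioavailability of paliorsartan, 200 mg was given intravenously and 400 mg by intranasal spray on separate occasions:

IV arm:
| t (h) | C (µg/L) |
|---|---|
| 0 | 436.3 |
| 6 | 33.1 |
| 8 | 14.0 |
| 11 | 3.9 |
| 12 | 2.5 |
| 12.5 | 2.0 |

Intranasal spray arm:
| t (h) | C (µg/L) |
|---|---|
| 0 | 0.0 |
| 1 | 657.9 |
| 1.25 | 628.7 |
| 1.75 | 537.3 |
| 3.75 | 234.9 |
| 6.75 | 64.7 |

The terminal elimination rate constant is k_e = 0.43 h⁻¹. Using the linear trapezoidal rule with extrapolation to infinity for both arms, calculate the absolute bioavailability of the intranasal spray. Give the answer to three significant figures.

Trapezoidal AUC_0→12.5 (IV):
  [0→6]: (436.3+33.1)/2 × 6 = 1408.2
  [6→8]: (33.1+14.0)/2 × 2 = 47.1
  [8→11]: (14.0+3.9)/2 × 3 = 26.85
  [11→12]: (3.9+2.5)/2 × 1 = 3.2
  [12→12.5]: (2.5+2.0)/2 × 0.5 = 1.125
  Sum = 1486.475 µg/L·h
IV tail: 2.0/0.43 = 4.651; AUC_iv,0→∞ = 1486.475 + 4.651 = 1491.126 µg/L·h
Trapezoidal AUC_0→6.75 (intranasal spray):
  [0→1]: (0.0+657.9)/2 × 1 = 328.95
  [1→1.25]: (657.9+628.7)/2 × 0.25 = 160.825
  [1.25→1.75]: (628.7+537.3)/2 × 0.5 = 291.5
  [1.75→3.75]: (537.3+234.9)/2 × 2 = 772.2
  [3.75→6.75]: (234.9+64.7)/2 × 3 = 449.4
  Sum = 2002.875 µg/L·h
intranasal spray tail: 64.7/0.43 = 150.465; AUC_ev,0→∞ = 2002.875 + 150.465 = 2153.34 µg/L·h
F = (AUC_ev/D_ev)/(AUC_iv/D_iv) = (2153.34/400)/(1491.126/200) = 5.38335/7.45563 = 0.7221

F = 0.722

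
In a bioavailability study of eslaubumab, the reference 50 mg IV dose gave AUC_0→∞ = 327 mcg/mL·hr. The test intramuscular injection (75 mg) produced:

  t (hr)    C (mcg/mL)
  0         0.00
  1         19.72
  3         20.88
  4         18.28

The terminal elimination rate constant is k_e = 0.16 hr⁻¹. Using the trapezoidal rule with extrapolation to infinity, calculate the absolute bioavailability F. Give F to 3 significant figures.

F = 0.376

Trapezoidal AUC_0→4 (intramuscular injection):
  [0→1]: (0.00+19.72)/2 × 1 = 9.86
  [1→3]: (19.72+20.88)/2 × 2 = 40.6
  [3→4]: (20.88+18.28)/2 × 1 = 19.58
  Sum = 70.04 mcg/mL·hr
Tail: C_last/k_e = 18.28/0.16 = 114.250
AUC_0→∞ (intramuscular injection) = 70.04 + 114.250 = 184.29 mcg/mL·hr
F = (AUC_ev/D_ev)/(AUC_iv/D_iv) = (184.29/75)/(327/50) = 2.4572/6.54 = 0.3757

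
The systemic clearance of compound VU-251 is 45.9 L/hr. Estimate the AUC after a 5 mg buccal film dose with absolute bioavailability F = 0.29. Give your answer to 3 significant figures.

AUC = 0.0316 mg/L·hr

AUC_0→∞ = F × Dose / CL
        = 0.29 × 5 / 45.9 = 0.0315904 mg/L·hr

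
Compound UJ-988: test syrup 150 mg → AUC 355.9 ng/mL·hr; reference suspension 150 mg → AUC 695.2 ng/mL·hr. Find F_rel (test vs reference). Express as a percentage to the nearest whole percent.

F_rel = 51%

F_rel = (AUC_test/D_test) / (AUC_ref/D_ref)
      = (355.9/150) / (695.2/150)
      = 2.37267 / 4.63467 = 0.5119 = 51.19%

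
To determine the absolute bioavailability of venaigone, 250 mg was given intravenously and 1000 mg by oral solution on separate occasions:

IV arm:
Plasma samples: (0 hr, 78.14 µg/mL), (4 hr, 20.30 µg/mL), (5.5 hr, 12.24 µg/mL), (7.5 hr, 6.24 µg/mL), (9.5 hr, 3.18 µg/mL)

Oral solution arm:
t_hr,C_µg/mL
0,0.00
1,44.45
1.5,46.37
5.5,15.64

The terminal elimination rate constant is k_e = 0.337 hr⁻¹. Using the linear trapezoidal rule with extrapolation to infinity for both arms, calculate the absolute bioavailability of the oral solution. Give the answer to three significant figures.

Trapezoidal AUC_0→9.5 (IV):
  [0→4]: (78.14+20.30)/2 × 4 = 196.88
  [4→5.5]: (20.30+12.24)/2 × 1.5 = 24.405
  [5.5→7.5]: (12.24+6.24)/2 × 2 = 18.48
  [7.5→9.5]: (6.24+3.18)/2 × 2 = 9.42
  Sum = 249.185 µg/mL·hr
IV tail: 3.18/0.337 = 9.436; AUC_iv,0→∞ = 249.185 + 9.436 = 258.621 µg/mL·hr
Trapezoidal AUC_0→5.5 (oral solution):
  [0→1]: (0.00+44.45)/2 × 1 = 22.225
  [1→1.5]: (44.45+46.37)/2 × 0.5 = 22.705
  [1.5→5.5]: (46.37+15.64)/2 × 4 = 124.02
  Sum = 168.95 µg/mL·hr
oral solution tail: 15.64/0.337 = 46.409; AUC_ev,0→∞ = 168.95 + 46.409 = 215.359 µg/mL·hr
F = (AUC_ev/D_ev)/(AUC_iv/D_iv) = (215.359/1000)/(258.621/250) = 0.215359/1.034484 = 0.2082

F = 0.208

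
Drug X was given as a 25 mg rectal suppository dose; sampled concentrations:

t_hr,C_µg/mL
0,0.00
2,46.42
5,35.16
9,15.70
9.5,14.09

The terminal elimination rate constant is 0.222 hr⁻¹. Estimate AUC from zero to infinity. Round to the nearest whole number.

Trapezoidal AUC_0→9.5:
  [0→2]: (0.00+46.42)/2 × 2 = 46.42
  [2→5]: (46.42+35.16)/2 × 3 = 122.37
  [5→9]: (35.16+15.70)/2 × 4 = 101.72
  [9→9.5]: (15.70+14.09)/2 × 0.5 = 7.4475
  Sum = 277.9575 µg/mL·hr
Extrapolated tail: C_last / k_e = 14.09 / 0.222 = 63.468
AUC_0→∞ = 277.9575 + 63.468 = 341.4255 µg/mL·hr

AUC = 341 µg/mL·hr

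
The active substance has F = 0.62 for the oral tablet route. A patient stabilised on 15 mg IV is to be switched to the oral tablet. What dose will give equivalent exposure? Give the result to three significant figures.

For equal systemic exposure: F × D_ev = D_iv
D_ev = D_iv / F = 15 / 0.62 = 24.1935 mg

D_oral = 24.2 mg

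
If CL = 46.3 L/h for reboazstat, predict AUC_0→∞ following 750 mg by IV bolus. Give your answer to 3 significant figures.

AUC_0→∞ = Dose_iv / CL
        = 750 / 46.3 = 16.1987 mg/L·h

AUC = 16.2 mg/L·h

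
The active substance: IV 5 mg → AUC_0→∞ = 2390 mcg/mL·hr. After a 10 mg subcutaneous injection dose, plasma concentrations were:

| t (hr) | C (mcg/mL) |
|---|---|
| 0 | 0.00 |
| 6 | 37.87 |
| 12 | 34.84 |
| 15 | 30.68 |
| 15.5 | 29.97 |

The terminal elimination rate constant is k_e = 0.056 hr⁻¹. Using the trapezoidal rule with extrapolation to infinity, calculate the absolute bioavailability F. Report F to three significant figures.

F = 0.205

Trapezoidal AUC_0→15.5 (subcutaneous injection):
  [0→6]: (0.00+37.87)/2 × 6 = 113.61
  [6→12]: (37.87+34.84)/2 × 6 = 218.13
  [12→15]: (34.84+30.68)/2 × 3 = 98.28
  [15→15.5]: (30.68+29.97)/2 × 0.5 = 15.1625
  Sum = 445.1825 mcg/mL·hr
Tail: C_last/k_e = 29.97/0.056 = 535.179
AUC_0→∞ (subcutaneous injection) = 445.1825 + 535.179 = 980.3615 mcg/mL·hr
F = (AUC_ev/D_ev)/(AUC_iv/D_iv) = (980.3615/10)/(2390/5) = 98.03615/478 = 0.2051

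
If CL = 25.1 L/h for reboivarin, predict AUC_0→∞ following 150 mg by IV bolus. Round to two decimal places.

AUC = 5.98 mg/L·h

AUC_0→∞ = Dose_iv / CL
        = 150 / 25.1 = 5.9761 mg/L·h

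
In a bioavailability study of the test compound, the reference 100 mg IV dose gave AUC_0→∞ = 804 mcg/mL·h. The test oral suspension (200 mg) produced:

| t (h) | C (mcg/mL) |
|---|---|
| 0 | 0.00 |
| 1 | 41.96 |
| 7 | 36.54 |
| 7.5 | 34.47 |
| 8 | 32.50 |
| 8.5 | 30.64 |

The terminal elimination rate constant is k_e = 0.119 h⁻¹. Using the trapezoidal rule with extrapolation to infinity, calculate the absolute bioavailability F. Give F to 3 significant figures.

Trapezoidal AUC_0→8.5 (oral suspension):
  [0→1]: (0.00+41.96)/2 × 1 = 20.98
  [1→7]: (41.96+36.54)/2 × 6 = 235.5
  [7→7.5]: (36.54+34.47)/2 × 0.5 = 17.7525
  [7.5→8]: (34.47+32.50)/2 × 0.5 = 16.7425
  [8→8.5]: (32.50+30.64)/2 × 0.5 = 15.785
  Sum = 306.76 mcg/mL·h
Tail: C_last/k_e = 30.64/0.119 = 257.479
AUC_0→∞ (oral suspension) = 306.76 + 257.479 = 564.239 mcg/mL·h
F = (AUC_ev/D_ev)/(AUC_iv/D_iv) = (564.239/200)/(804/100) = 2.821195/8.04 = 0.3509

F = 0.351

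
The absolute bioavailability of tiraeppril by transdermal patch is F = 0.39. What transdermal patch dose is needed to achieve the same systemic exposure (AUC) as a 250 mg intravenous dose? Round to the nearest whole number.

D_transdermal = 641 mg

For equal systemic exposure: F × D_ev = D_iv
D_ev = D_iv / F = 250 / 0.39 = 641.026 mg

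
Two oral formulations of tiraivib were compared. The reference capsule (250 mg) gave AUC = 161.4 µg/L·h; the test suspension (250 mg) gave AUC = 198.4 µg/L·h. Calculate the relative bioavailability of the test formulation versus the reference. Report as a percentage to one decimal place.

F_rel = 122.9%

F_rel = (AUC_test/D_test) / (AUC_ref/D_ref)
      = (198.4/250) / (161.4/250)
      = 0.7936 / 0.6456 = 1.2292 = 122.92%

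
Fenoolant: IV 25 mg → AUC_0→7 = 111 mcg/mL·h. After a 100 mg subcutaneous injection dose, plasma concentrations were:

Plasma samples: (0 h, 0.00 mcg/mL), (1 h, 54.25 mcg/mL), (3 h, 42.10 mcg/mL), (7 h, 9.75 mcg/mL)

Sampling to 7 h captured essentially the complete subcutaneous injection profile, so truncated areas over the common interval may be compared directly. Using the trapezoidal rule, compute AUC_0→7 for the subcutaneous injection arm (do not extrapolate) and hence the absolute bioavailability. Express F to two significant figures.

F = 0.51

Trapezoidal AUC_0→7 (subcutaneous injection):
  [0→1]: (0.00+54.25)/2 × 1 = 27.125
  [1→3]: (54.25+42.10)/2 × 2 = 96.35
  [3→7]: (42.10+9.75)/2 × 4 = 103.7
  Sum = 227.175 mcg/mL·h
F = (AUC_ev/D_ev)/(AUC_iv/D_iv) = (227.175/100)/(111/25) = 2.27175/4.44 = 0.5117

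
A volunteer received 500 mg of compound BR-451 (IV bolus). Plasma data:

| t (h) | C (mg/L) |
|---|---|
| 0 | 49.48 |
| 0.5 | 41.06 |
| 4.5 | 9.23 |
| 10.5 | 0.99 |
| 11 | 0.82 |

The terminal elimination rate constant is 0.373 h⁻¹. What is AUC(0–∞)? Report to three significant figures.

AUC = 157 mg/L·h

Trapezoidal AUC_0→11:
  [0→0.5]: (49.48+41.06)/2 × 0.5 = 22.635
  [0.5→4.5]: (41.06+9.23)/2 × 4 = 100.58
  [4.5→10.5]: (9.23+0.99)/2 × 6 = 30.66
  [10.5→11]: (0.99+0.82)/2 × 0.5 = 0.4525
  Sum = 154.3275 mg/L·h
Extrapolated tail: C_last / k_e = 0.82 / 0.373 = 2.198
AUC_0→∞ = 154.3275 + 2.198 = 156.5255 mg/L·h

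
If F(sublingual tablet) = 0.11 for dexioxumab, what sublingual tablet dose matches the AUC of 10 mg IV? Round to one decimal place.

D_sublingual = 90.9 mg

For equal systemic exposure: F × D_ev = D_iv
D_ev = D_iv / F = 10 / 0.11 = 90.9091 mg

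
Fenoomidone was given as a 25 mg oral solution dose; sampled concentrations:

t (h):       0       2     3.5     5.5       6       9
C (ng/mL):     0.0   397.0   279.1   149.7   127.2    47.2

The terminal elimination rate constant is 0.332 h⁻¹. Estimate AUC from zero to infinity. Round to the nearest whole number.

AUC = 1806 ng/mL·h

Trapezoidal AUC_0→9:
  [0→2]: (0.0+397.0)/2 × 2 = 397.0
  [2→3.5]: (397.0+279.1)/2 × 1.5 = 507.075
  [3.5→5.5]: (279.1+149.7)/2 × 2 = 428.8
  [5.5→6]: (149.7+127.2)/2 × 0.5 = 69.225
  [6→9]: (127.2+47.2)/2 × 3 = 261.6
  Sum = 1663.7 ng/mL·h
Extrapolated tail: C_last / k_e = 47.2 / 0.332 = 142.169
AUC_0→∞ = 1663.7 + 142.169 = 1805.869 ng/mL·h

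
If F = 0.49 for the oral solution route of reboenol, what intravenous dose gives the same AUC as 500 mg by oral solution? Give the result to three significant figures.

Systemic exposure from an extravascular dose = F × D_ev, so the equivalent IV dose is F × D_ev.
D_iv = F × D_ev = 0.49 × 500 = 245 mg

D_iv = 245 mg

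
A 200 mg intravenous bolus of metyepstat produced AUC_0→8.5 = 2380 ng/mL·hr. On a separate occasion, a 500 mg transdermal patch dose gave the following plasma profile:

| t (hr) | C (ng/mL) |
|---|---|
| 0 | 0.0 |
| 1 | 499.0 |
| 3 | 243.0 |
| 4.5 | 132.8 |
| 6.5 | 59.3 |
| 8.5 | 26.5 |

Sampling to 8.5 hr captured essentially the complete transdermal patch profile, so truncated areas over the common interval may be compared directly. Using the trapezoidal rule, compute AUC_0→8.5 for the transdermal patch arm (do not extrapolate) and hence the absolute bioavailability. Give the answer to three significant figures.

Trapezoidal AUC_0→8.5 (transdermal patch):
  [0→1]: (0.0+499.0)/2 × 1 = 249.5
  [1→3]: (499.0+243.0)/2 × 2 = 742.0
  [3→4.5]: (243.0+132.8)/2 × 1.5 = 281.85
  [4.5→6.5]: (132.8+59.3)/2 × 2 = 192.1
  [6.5→8.5]: (59.3+26.5)/2 × 2 = 85.8
  Sum = 1551.25 ng/mL·hr
F = (AUC_ev/D_ev)/(AUC_iv/D_iv) = (1551.25/500)/(2380/200) = 3.1025/11.9 = 0.2607

F = 0.261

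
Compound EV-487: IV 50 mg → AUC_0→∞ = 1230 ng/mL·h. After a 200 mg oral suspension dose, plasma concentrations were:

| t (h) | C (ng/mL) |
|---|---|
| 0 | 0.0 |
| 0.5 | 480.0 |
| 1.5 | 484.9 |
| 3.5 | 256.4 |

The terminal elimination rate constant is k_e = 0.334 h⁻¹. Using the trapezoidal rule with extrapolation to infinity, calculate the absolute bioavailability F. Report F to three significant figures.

Trapezoidal AUC_0→3.5 (oral suspension):
  [0→0.5]: (0.0+480.0)/2 × 0.5 = 120.0
  [0.5→1.5]: (480.0+484.9)/2 × 1 = 482.45
  [1.5→3.5]: (484.9+256.4)/2 × 2 = 741.3
  Sum = 1343.75 ng/mL·h
Tail: C_last/k_e = 256.4/0.334 = 767.665
AUC_0→∞ (oral suspension) = 1343.75 + 767.665 = 2111.415 ng/mL·h
F = (AUC_ev/D_ev)/(AUC_iv/D_iv) = (2111.415/200)/(1230/50) = 10.557075/24.6 = 0.4291

F = 0.429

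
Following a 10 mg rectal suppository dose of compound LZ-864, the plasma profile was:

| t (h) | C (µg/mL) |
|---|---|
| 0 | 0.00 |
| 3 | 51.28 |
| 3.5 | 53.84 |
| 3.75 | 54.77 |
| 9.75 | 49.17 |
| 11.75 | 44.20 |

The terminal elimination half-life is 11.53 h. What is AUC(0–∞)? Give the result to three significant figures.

AUC = 1260 µg/mL·h

Trapezoidal AUC_0→11.75:
  [0→3]: (0.00+51.28)/2 × 3 = 76.92
  [3→3.5]: (51.28+53.84)/2 × 0.5 = 26.28
  [3.5→3.75]: (53.84+54.77)/2 × 0.25 = 13.57625
  [3.75→9.75]: (54.77+49.17)/2 × 6 = 311.82
  [9.75→11.75]: (49.17+44.20)/2 × 2 = 93.37
  Sum = 521.96625 µg/mL·h
k_e = ln2 / t½ = 0.693147 / 11.53 = 0.0601 h^-1
Extrapolated tail: C_last / k_e = 44.20 / 0.0601 = 735.441
AUC_0→∞ = 521.96625 + 735.441 = 1257.40725 µg/mL·h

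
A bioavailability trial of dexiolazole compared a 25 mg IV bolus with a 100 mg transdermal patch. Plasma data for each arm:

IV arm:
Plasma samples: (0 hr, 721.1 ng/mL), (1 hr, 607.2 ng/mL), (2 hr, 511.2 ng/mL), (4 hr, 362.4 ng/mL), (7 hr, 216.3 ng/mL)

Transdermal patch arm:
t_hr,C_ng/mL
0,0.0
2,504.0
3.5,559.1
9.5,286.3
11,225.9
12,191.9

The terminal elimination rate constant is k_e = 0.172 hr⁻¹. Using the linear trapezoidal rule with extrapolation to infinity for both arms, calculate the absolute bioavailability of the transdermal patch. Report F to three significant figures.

F = 0.328

Trapezoidal AUC_0→7 (IV):
  [0→1]: (721.1+607.2)/2 × 1 = 664.15
  [1→2]: (607.2+511.2)/2 × 1 = 559.2
  [2→4]: (511.2+362.4)/2 × 2 = 873.6
  [4→7]: (362.4+216.3)/2 × 3 = 868.05
  Sum = 2965.0 ng/mL·hr
IV tail: 216.3/0.172 = 1257.558; AUC_iv,0→∞ = 2965.0 + 1257.558 = 4222.558 ng/mL·hr
Trapezoidal AUC_0→12 (transdermal patch):
  [0→2]: (0.0+504.0)/2 × 2 = 504.0
  [2→3.5]: (504.0+559.1)/2 × 1.5 = 797.325
  [3.5→9.5]: (559.1+286.3)/2 × 6 = 2536.2
  [9.5→11]: (286.3+225.9)/2 × 1.5 = 384.15
  [11→12]: (225.9+191.9)/2 × 1 = 208.9
  Sum = 4430.575 ng/mL·hr
transdermal patch tail: 191.9/0.172 = 1115.698; AUC_ev,0→∞ = 4430.575 + 1115.698 = 5546.273 ng/mL·hr
F = (AUC_ev/D_ev)/(AUC_iv/D_iv) = (5546.273/100)/(4222.558/25) = 55.46273/168.90232 = 0.3284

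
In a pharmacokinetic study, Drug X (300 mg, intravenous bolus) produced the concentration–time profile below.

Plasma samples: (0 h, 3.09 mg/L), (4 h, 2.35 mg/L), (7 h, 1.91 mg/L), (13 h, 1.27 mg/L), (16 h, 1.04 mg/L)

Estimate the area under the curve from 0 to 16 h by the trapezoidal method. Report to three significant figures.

AUC = 30.3 mg/L·h

Trapezoidal AUC_0→16:
  [0→4]: (3.09+2.35)/2 × 4 = 10.88
  [4→7]: (2.35+1.91)/2 × 3 = 6.39
  [7→13]: (1.91+1.27)/2 × 6 = 9.54
  [13→16]: (1.27+1.04)/2 × 3 = 3.465
  Sum = 30.275 mg/L·h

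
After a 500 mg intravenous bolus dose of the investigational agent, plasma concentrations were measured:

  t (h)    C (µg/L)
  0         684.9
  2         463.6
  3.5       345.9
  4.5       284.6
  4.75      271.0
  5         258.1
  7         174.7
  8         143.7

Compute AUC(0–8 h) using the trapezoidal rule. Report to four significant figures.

Trapezoidal AUC_0→8:
  [0→2]: (684.9+463.6)/2 × 2 = 1148.5
  [2→3.5]: (463.6+345.9)/2 × 1.5 = 607.125
  [3.5→4.5]: (345.9+284.6)/2 × 1 = 315.25
  [4.5→4.75]: (284.6+271.0)/2 × 0.25 = 69.45
  [4.75→5]: (271.0+258.1)/2 × 0.25 = 66.1375
  [5→7]: (258.1+174.7)/2 × 2 = 432.8
  [7→8]: (174.7+143.7)/2 × 1 = 159.2
  Sum = 2798.4625 µg/L·h

AUC = 2798 µg/L·h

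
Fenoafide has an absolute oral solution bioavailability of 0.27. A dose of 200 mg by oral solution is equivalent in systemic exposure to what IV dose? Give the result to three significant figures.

Systemic exposure from an extravascular dose = F × D_ev, so the equivalent IV dose is F × D_ev.
D_iv = F × D_ev = 0.27 × 200 = 54 mg

D_iv = 54.0 mg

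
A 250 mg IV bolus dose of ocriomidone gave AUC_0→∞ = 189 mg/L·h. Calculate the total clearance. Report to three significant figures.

CL = 1.32 L/h

CL = Dose_iv / AUC_0→∞
   = 250 / 189 = 1.32275 L/h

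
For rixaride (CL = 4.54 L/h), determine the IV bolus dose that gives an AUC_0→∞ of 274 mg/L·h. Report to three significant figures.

Dose = 1240 mg

Dose_iv = CL × AUC_0→∞
     = 4.54 × 274 = 1243.96 mg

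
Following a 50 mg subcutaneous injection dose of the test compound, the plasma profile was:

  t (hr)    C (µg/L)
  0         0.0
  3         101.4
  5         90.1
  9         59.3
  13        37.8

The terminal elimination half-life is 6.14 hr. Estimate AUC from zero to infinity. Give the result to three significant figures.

Trapezoidal AUC_0→13:
  [0→3]: (0.0+101.4)/2 × 3 = 152.1
  [3→5]: (101.4+90.1)/2 × 2 = 191.5
  [5→9]: (90.1+59.3)/2 × 4 = 298.8
  [9→13]: (59.3+37.8)/2 × 4 = 194.2
  Sum = 836.6 µg/L·hr
k_e = ln2 / t½ = 0.693147 / 6.14 = 0.1129 hr^-1
Extrapolated tail: C_last / k_e = 37.8 / 0.1129 = 334.810
AUC_0→∞ = 836.6 + 334.810 = 1171.41 µg/L·hr

AUC = 1170 µg/L·hr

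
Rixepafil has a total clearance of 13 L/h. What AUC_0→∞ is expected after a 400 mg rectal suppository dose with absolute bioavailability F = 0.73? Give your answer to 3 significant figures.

AUC = 22.5 mg/L·h

AUC_0→∞ = F × Dose / CL
        = 0.73 × 400 / 13 = 22.4615 mg/L·h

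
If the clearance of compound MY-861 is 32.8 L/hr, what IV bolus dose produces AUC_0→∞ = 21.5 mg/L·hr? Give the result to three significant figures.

Dose_iv = CL × AUC_0→∞
     = 32.8 × 21.5 = 705.2 mg

Dose = 705 mg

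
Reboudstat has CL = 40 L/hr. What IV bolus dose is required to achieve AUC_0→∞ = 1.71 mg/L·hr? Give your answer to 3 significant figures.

Dose_iv = CL × AUC_0→∞
     = 40 × 1.71 = 68.4 mg

Dose = 68.4 mg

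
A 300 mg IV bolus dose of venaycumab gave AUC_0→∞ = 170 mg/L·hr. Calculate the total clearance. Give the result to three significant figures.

CL = 1.76 L/hr

CL = Dose_iv / AUC_0→∞
   = 300 / 170 = 1.76471 L/hr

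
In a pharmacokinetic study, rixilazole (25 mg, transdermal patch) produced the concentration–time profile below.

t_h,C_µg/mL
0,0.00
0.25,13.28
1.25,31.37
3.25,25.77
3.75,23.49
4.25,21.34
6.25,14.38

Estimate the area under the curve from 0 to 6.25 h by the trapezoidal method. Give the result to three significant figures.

Trapezoidal AUC_0→6.25:
  [0→0.25]: (0.00+13.28)/2 × 0.25 = 1.66
  [0.25→1.25]: (13.28+31.37)/2 × 1 = 22.325
  [1.25→3.25]: (31.37+25.77)/2 × 2 = 57.14
  [3.25→3.75]: (25.77+23.49)/2 × 0.5 = 12.315
  [3.75→4.25]: (23.49+21.34)/2 × 0.5 = 11.2075
  [4.25→6.25]: (21.34+14.38)/2 × 2 = 35.72
  Sum = 140.3675 µg/mL·h

AUC = 140 µg/mL·h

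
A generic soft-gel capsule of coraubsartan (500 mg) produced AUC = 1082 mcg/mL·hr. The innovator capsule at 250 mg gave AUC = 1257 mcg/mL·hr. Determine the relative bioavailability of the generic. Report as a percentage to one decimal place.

F_rel = (AUC_test/D_test) / (AUC_ref/D_ref)
      = (1082/500) / (1257/250)
      = 2.164 / 5.028 = 0.4304 = 43.04%

F_rel = 43.0%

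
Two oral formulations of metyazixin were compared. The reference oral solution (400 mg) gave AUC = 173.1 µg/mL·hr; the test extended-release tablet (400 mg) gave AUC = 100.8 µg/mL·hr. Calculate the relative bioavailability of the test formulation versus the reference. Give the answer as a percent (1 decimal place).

F_rel = 58.2%

F_rel = (AUC_test/D_test) / (AUC_ref/D_ref)
      = (100.8/400) / (173.1/400)
      = 0.252 / 0.43275 = 0.5823 = 58.23%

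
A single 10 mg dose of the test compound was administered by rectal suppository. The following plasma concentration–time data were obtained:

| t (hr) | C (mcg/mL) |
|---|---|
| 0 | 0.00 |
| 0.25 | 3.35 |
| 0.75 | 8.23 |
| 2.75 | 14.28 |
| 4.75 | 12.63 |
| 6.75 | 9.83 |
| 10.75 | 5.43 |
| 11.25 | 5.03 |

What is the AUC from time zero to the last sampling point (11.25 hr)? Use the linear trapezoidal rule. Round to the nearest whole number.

Trapezoidal AUC_0→11.25:
  [0→0.25]: (0.00+3.35)/2 × 0.25 = 0.41875
  [0.25→0.75]: (3.35+8.23)/2 × 0.5 = 2.895
  [0.75→2.75]: (8.23+14.28)/2 × 2 = 22.51
  [2.75→4.75]: (14.28+12.63)/2 × 2 = 26.91
  [4.75→6.75]: (12.63+9.83)/2 × 2 = 22.46
  [6.75→10.75]: (9.83+5.43)/2 × 4 = 30.52
  [10.75→11.25]: (5.43+5.03)/2 × 0.5 = 2.615
  Sum = 108.32875 mcg/mL·hr

AUC = 108 mcg/mL·hr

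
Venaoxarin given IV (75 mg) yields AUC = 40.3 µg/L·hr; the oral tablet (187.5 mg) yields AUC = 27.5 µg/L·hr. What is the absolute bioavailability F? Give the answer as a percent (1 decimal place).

F = (AUC_ev / D_ev) / (AUC_iv / D_iv)
  = (27.5/187.5) / (40.3/75)
  = 0.146667 / 0.537333 = 0.2730
  = 27.30%

F = 27.3%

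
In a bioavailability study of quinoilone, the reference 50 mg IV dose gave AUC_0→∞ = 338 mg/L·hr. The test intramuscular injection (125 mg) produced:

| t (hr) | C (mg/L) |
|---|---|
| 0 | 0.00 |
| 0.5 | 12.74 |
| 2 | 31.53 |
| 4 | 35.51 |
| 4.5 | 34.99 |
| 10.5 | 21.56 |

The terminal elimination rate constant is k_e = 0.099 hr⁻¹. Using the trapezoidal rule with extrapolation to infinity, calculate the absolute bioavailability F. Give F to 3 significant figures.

F = 0.602

Trapezoidal AUC_0→10.5 (intramuscular injection):
  [0→0.5]: (0.00+12.74)/2 × 0.5 = 3.185
  [0.5→2]: (12.74+31.53)/2 × 1.5 = 33.2025
  [2→4]: (31.53+35.51)/2 × 2 = 67.04
  [4→4.5]: (35.51+34.99)/2 × 0.5 = 17.625
  [4.5→10.5]: (34.99+21.56)/2 × 6 = 169.65
  Sum = 290.7025 mg/L·hr
Tail: C_last/k_e = 21.56/0.099 = 217.778
AUC_0→∞ (intramuscular injection) = 290.7025 + 217.778 = 508.4805 mg/L·hr
F = (AUC_ev/D_ev)/(AUC_iv/D_iv) = (508.4805/125)/(338/50) = 4.067844/6.76 = 0.6018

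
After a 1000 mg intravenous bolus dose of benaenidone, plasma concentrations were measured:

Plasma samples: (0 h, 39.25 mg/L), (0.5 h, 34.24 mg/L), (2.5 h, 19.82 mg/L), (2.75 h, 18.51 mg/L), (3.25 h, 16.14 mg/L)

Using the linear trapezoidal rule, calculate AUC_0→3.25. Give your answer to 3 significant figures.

Trapezoidal AUC_0→3.25:
  [0→0.5]: (39.25+34.24)/2 × 0.5 = 18.3725
  [0.5→2.5]: (34.24+19.82)/2 × 2 = 54.06
  [2.5→2.75]: (19.82+18.51)/2 × 0.25 = 4.79125
  [2.75→3.25]: (18.51+16.14)/2 × 0.5 = 8.6625
  Sum = 85.88625 mg/L·h

AUC = 85.9 mg/L·h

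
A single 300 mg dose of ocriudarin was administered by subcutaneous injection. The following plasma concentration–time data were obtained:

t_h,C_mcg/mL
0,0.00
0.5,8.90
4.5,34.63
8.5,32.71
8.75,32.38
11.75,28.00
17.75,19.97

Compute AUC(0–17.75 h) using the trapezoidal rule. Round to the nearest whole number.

Trapezoidal AUC_0→17.75:
  [0→0.5]: (0.00+8.90)/2 × 0.5 = 2.225
  [0.5→4.5]: (8.90+34.63)/2 × 4 = 87.06
  [4.5→8.5]: (34.63+32.71)/2 × 4 = 134.68
  [8.5→8.75]: (32.71+32.38)/2 × 0.25 = 8.13625
  [8.75→11.75]: (32.38+28.00)/2 × 3 = 90.57
  [11.75→17.75]: (28.00+19.97)/2 × 6 = 143.91
  Sum = 466.58125 mcg/mL·h

AUC = 467 mcg/mL·h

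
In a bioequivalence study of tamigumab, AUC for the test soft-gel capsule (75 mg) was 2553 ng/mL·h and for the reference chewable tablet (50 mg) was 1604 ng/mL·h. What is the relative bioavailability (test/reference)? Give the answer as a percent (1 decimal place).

F_rel = 106.1%

F_rel = (AUC_test/D_test) / (AUC_ref/D_ref)
      = (2553/75) / (1604/50)
      = 34.04 / 32.08 = 1.0611 = 106.11%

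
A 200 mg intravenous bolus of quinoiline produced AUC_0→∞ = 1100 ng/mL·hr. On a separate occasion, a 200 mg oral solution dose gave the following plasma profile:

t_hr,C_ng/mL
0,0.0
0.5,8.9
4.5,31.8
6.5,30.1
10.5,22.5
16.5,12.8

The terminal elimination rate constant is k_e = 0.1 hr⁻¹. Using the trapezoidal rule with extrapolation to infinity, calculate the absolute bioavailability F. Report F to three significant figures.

Trapezoidal AUC_0→16.5 (oral solution):
  [0→0.5]: (0.0+8.9)/2 × 0.5 = 2.225
  [0.5→4.5]: (8.9+31.8)/2 × 4 = 81.4
  [4.5→6.5]: (31.8+30.1)/2 × 2 = 61.9
  [6.5→10.5]: (30.1+22.5)/2 × 4 = 105.2
  [10.5→16.5]: (22.5+12.8)/2 × 6 = 105.9
  Sum = 356.625 ng/mL·hr
Tail: C_last/k_e = 12.8/0.1 = 128.000
AUC_0→∞ (oral solution) = 356.625 + 128.000 = 484.625 ng/mL·hr
F = (AUC_ev/D_ev)/(AUC_iv/D_iv) = (484.625/200)/(1100/200) = 2.423125/5.5 = 0.4406

F = 0.441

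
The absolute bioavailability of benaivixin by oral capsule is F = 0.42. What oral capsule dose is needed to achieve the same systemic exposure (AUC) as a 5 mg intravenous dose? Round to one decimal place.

D_oral = 11.9 mg

For equal systemic exposure: F × D_ev = D_iv
D_ev = D_iv / F = 5 / 0.42 = 11.9048 mg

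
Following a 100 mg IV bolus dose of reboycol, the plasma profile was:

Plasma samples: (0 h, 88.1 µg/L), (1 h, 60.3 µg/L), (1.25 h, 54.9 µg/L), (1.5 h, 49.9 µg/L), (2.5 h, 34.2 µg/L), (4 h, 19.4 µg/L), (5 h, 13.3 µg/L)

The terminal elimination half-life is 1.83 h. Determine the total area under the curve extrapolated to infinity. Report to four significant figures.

AUC = 235.4 µg/L·h

Trapezoidal AUC_0→5:
  [0→1]: (88.1+60.3)/2 × 1 = 74.2
  [1→1.25]: (60.3+54.9)/2 × 0.25 = 14.4
  [1.25→1.5]: (54.9+49.9)/2 × 0.25 = 13.1
  [1.5→2.5]: (49.9+34.2)/2 × 1 = 42.05
  [2.5→4]: (34.2+19.4)/2 × 1.5 = 40.2
  [4→5]: (19.4+13.3)/2 × 1 = 16.35
  Sum = 200.3 µg/L·h
k_e = ln2 / t½ = 0.693147 / 1.83 = 0.3788 h^-1
Extrapolated tail: C_last / k_e = 13.3 / 0.3788 = 35.111
AUC_0→∞ = 200.3 + 35.111 = 235.411 µg/L·h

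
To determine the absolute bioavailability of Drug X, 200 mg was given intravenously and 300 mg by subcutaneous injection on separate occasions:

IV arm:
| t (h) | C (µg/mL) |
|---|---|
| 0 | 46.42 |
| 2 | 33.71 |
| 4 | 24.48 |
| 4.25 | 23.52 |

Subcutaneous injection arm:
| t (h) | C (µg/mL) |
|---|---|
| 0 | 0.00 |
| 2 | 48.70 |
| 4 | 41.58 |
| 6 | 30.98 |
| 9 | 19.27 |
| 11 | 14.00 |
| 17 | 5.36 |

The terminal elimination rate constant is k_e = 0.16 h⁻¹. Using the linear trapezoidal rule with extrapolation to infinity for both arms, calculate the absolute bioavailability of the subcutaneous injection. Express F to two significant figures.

Trapezoidal AUC_0→4.25 (IV):
  [0→2]: (46.42+33.71)/2 × 2 = 80.13
  [2→4]: (33.71+24.48)/2 × 2 = 58.19
  [4→4.25]: (24.48+23.52)/2 × 0.25 = 6.0
  Sum = 144.32 µg/mL·h
IV tail: 23.52/0.16 = 147.000; AUC_iv,0→∞ = 144.32 + 147.000 = 291.32 µg/mL·h
Trapezoidal AUC_0→17 (subcutaneous injection):
  [0→2]: (0.00+48.70)/2 × 2 = 48.7
  [2→4]: (48.70+41.58)/2 × 2 = 90.28
  [4→6]: (41.58+30.98)/2 × 2 = 72.56
  [6→9]: (30.98+19.27)/2 × 3 = 75.375
  [9→11]: (19.27+14.00)/2 × 2 = 33.27
  [11→17]: (14.00+5.36)/2 × 6 = 58.08
  Sum = 378.265 µg/mL·h
subcutaneous injection tail: 5.36/0.16 = 33.500; AUC_ev,0→∞ = 378.265 + 33.500 = 411.765 µg/mL·h
F = (AUC_ev/D_ev)/(AUC_iv/D_iv) = (411.765/300)/(291.32/200) = 1.37255/1.4566 = 0.9423

F = 0.94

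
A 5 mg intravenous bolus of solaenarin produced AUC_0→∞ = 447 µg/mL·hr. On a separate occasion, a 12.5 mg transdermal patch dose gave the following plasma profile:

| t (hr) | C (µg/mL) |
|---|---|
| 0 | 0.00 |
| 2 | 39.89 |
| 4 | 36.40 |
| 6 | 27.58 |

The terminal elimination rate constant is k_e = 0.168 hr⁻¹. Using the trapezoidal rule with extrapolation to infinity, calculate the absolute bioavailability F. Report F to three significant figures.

Trapezoidal AUC_0→6 (transdermal patch):
  [0→2]: (0.00+39.89)/2 × 2 = 39.89
  [2→4]: (39.89+36.40)/2 × 2 = 76.29
  [4→6]: (36.40+27.58)/2 × 2 = 63.98
  Sum = 180.16 µg/mL·hr
Tail: C_last/k_e = 27.58/0.168 = 164.167
AUC_0→∞ (transdermal patch) = 180.16 + 164.167 = 344.327 µg/mL·hr
F = (AUC_ev/D_ev)/(AUC_iv/D_iv) = (344.327/12.5)/(447/5) = 27.54616/89.4 = 0.3081

F = 0.308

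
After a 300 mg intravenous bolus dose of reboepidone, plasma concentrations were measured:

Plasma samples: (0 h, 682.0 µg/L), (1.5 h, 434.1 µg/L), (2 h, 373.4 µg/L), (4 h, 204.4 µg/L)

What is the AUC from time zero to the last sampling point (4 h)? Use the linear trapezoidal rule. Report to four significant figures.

Trapezoidal AUC_0→4:
  [0→1.5]: (682.0+434.1)/2 × 1.5 = 837.075
  [1.5→2]: (434.1+373.4)/2 × 0.5 = 201.875
  [2→4]: (373.4+204.4)/2 × 2 = 577.8
  Sum = 1616.75 µg/L·h

AUC = 1617 µg/L·h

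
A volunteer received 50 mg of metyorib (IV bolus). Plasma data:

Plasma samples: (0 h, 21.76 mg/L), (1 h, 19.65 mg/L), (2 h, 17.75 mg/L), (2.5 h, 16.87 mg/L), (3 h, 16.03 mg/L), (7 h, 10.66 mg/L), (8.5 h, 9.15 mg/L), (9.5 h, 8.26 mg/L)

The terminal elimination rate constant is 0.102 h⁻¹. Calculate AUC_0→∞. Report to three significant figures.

AUC = 214 mg/L·h

Trapezoidal AUC_0→9.5:
  [0→1]: (21.76+19.65)/2 × 1 = 20.705
  [1→2]: (19.65+17.75)/2 × 1 = 18.7
  [2→2.5]: (17.75+16.87)/2 × 0.5 = 8.655
  [2.5→3]: (16.87+16.03)/2 × 0.5 = 8.225
  [3→7]: (16.03+10.66)/2 × 4 = 53.38
  [7→8.5]: (10.66+9.15)/2 × 1.5 = 14.8575
  [8.5→9.5]: (9.15+8.26)/2 × 1 = 8.705
  Sum = 133.2275 mg/L·h
Extrapolated tail: C_last / k_e = 8.26 / 0.102 = 80.980
AUC_0→∞ = 133.2275 + 80.980 = 214.2075 mg/L·h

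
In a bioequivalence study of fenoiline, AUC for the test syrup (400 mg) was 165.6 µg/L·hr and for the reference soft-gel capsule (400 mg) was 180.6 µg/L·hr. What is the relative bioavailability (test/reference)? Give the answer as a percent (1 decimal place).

F_rel = 91.7%

F_rel = (AUC_test/D_test) / (AUC_ref/D_ref)
      = (165.6/400) / (180.6/400)
      = 0.414 / 0.4515 = 0.9169 = 91.69%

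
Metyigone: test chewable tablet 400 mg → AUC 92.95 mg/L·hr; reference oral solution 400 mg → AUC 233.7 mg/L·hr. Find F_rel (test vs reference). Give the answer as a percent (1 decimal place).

F_rel = 39.8%

F_rel = (AUC_test/D_test) / (AUC_ref/D_ref)
      = (92.95/400) / (233.7/400)
      = 0.232375 / 0.58425 = 0.3977 = 39.77%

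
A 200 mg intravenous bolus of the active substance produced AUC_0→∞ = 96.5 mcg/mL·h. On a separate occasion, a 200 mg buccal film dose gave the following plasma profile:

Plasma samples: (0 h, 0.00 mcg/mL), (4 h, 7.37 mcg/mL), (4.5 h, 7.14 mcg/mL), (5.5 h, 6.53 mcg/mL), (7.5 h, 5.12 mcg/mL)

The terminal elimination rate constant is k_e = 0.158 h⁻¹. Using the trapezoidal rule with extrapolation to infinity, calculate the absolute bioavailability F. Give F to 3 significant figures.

Trapezoidal AUC_0→7.5 (buccal film):
  [0→4]: (0.00+7.37)/2 × 4 = 14.74
  [4→4.5]: (7.37+7.14)/2 × 0.5 = 3.6275
  [4.5→5.5]: (7.14+6.53)/2 × 1 = 6.835
  [5.5→7.5]: (6.53+5.12)/2 × 2 = 11.65
  Sum = 36.8525 mcg/mL·h
Tail: C_last/k_e = 5.12/0.158 = 32.405
AUC_0→∞ (buccal film) = 36.8525 + 32.405 = 69.2575 mcg/mL·h
F = (AUC_ev/D_ev)/(AUC_iv/D_iv) = (69.2575/200)/(96.5/200) = 0.3462875/0.4825 = 0.7177

F = 0.718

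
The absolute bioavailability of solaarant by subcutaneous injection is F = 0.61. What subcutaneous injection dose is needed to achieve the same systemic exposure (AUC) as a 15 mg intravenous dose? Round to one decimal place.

D_subcutaneous = 24.6 mg

For equal systemic exposure: F × D_ev = D_iv
D_ev = D_iv / F = 15 / 0.61 = 24.5902 mg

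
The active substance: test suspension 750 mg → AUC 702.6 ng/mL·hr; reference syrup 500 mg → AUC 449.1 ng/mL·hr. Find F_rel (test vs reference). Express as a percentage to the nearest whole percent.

F_rel = 104%

F_rel = (AUC_test/D_test) / (AUC_ref/D_ref)
      = (702.6/750) / (449.1/500)
      = 0.9368 / 0.8982 = 1.0430 = 104.30%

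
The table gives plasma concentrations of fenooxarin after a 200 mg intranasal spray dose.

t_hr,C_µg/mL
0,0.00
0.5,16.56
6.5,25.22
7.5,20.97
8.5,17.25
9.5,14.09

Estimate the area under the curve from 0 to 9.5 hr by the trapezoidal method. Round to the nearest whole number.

Trapezoidal AUC_0→9.5:
  [0→0.5]: (0.00+16.56)/2 × 0.5 = 4.14
  [0.5→6.5]: (16.56+25.22)/2 × 6 = 125.34
  [6.5→7.5]: (25.22+20.97)/2 × 1 = 23.095
  [7.5→8.5]: (20.97+17.25)/2 × 1 = 19.11
  [8.5→9.5]: (17.25+14.09)/2 × 1 = 15.67
  Sum = 187.355 µg/mL·hr

AUC = 187 µg/mL·hr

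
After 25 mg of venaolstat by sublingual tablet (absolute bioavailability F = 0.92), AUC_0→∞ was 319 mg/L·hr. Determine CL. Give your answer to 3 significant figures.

CL = 0.0721 L/hr

CL = F × Dose / AUC_0→∞
   = 0.92 × 25 / 319 = 0.0721003 L/hr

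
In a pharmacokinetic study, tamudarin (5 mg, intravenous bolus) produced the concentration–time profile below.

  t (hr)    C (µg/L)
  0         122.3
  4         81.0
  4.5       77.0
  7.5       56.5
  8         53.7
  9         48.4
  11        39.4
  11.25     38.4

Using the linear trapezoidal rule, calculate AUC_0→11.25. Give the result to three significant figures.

Trapezoidal AUC_0→11.25:
  [0→4]: (122.3+81.0)/2 × 4 = 406.6
  [4→4.5]: (81.0+77.0)/2 × 0.5 = 39.5
  [4.5→7.5]: (77.0+56.5)/2 × 3 = 200.25
  [7.5→8]: (56.5+53.7)/2 × 0.5 = 27.55
  [8→9]: (53.7+48.4)/2 × 1 = 51.05
  [9→11]: (48.4+39.4)/2 × 2 = 87.8
  [11→11.25]: (39.4+38.4)/2 × 0.25 = 9.725
  Sum = 822.475 µg/L·hr

AUC = 822 µg/L·hr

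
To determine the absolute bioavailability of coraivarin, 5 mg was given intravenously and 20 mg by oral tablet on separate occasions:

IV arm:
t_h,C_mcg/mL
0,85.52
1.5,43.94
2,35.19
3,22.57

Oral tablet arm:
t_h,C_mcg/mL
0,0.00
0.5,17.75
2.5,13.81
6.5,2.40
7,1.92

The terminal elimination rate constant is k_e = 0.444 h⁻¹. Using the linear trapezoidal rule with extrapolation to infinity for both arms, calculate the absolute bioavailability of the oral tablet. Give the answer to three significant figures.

Trapezoidal AUC_0→3 (IV):
  [0→1.5]: (85.52+43.94)/2 × 1.5 = 97.095
  [1.5→2]: (43.94+35.19)/2 × 0.5 = 19.7825
  [2→3]: (35.19+22.57)/2 × 1 = 28.88
  Sum = 145.7575 mcg/mL·h
IV tail: 22.57/0.444 = 50.833; AUC_iv,0→∞ = 145.7575 + 50.833 = 196.5905 mcg/mL·h
Trapezoidal AUC_0→7 (oral tablet):
  [0→0.5]: (0.00+17.75)/2 × 0.5 = 4.4375
  [0.5→2.5]: (17.75+13.81)/2 × 2 = 31.56
  [2.5→6.5]: (13.81+2.40)/2 × 4 = 32.42
  [6.5→7]: (2.40+1.92)/2 × 0.5 = 1.08
  Sum = 69.4975 mcg/mL·h
oral tablet tail: 1.92/0.444 = 4.324; AUC_ev,0→∞ = 69.4975 + 4.324 = 73.8215 mcg/mL·h
F = (AUC_ev/D_ev)/(AUC_iv/D_iv) = (73.8215/20)/(196.5905/5) = 3.691075/39.3181 = 0.0939

F = 0.0939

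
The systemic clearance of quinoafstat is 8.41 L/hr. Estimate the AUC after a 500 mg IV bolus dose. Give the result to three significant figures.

AUC = 59.5 mg/L·hr

AUC_0→∞ = Dose_iv / CL
        = 500 / 8.41 = 59.453 mg/L·hr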